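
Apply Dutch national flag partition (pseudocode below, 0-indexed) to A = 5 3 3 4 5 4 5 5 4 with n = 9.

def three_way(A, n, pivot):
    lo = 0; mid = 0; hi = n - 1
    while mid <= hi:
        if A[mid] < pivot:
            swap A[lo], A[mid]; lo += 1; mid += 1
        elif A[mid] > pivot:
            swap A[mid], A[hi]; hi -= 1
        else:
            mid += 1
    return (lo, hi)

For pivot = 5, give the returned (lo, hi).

pivot = 5; lo=0, mid=0, hi=8
A[mid]=5=5: mid=1
A[mid]=3<5: swap A[0],A[1]; lo=1,mid=2 → 3 5 3 4 5 4 5 5 4
A[mid]=3<5: swap A[1],A[2]; lo=2,mid=3 → 3 3 5 4 5 4 5 5 4
A[mid]=4<5: swap A[2],A[3]; lo=3,mid=4 → 3 3 4 5 5 4 5 5 4
A[mid]=5=5: mid=5
A[mid]=4<5: swap A[3],A[5]; lo=4,mid=6 → 3 3 4 4 5 5 5 5 4
A[mid]=5=5: mid=7
A[mid]=5=5: mid=8
A[mid]=4<5: swap A[4],A[8]; lo=5,mid=9 → 3 3 4 4 4 5 5 5 5
end: lo=5, hi=8; A = 3 3 4 4 4 5 5 5 5

(5, 8)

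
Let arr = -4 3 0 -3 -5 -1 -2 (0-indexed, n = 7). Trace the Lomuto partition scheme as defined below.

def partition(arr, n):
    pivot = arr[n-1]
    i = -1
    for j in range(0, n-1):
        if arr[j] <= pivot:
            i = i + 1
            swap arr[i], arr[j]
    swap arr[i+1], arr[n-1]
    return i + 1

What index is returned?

3

pivot = arr[6] = -2; i = -1
j=0: arr[0]=-4 ≤ -2 → i=0, swap arr[0],arr[0] (no change) → -4 3 0 -3 -5 -1 -2
j=1: arr[1]=3 > -2 → no swap
j=2: arr[2]=0 > -2 → no swap
j=3: arr[3]=-3 ≤ -2 → i=1, swap arr[1],arr[3] → -4 -3 0 3 -5 -1 -2
j=4: arr[4]=-5 ≤ -2 → i=2, swap arr[2],arr[4] → -4 -3 -5 3 0 -1 -2
j=5: arr[5]=-1 > -2 → no swap
final swap arr[3],arr[6] → -4 -3 -5 -2 0 -1 3; return 3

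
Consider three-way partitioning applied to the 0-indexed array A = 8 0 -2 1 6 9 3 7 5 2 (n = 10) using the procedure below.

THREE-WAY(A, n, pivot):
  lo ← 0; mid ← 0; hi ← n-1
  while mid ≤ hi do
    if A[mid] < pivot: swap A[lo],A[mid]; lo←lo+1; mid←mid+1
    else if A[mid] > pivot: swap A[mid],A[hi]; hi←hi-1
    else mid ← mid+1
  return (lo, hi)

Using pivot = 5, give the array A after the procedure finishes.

pivot = 5; lo=0, mid=0, hi=9
A[mid]=8>5: swap A[0],A[9]; hi=8 → 2 0 -2 1 6 9 3 7 5 8
A[mid]=2<5: swap A[0],A[0]; lo=1,mid=1 → 2 0 -2 1 6 9 3 7 5 8
A[mid]=0<5: swap A[1],A[1]; lo=2,mid=2 → 2 0 -2 1 6 9 3 7 5 8
A[mid]=-2<5: swap A[2],A[2]; lo=3,mid=3 → 2 0 -2 1 6 9 3 7 5 8
A[mid]=1<5: swap A[3],A[3]; lo=4,mid=4 → 2 0 -2 1 6 9 3 7 5 8
A[mid]=6>5: swap A[4],A[8]; hi=7 → 2 0 -2 1 5 9 3 7 6 8
A[mid]=5=5: mid=5
A[mid]=9>5: swap A[5],A[7]; hi=6 → 2 0 -2 1 5 7 3 9 6 8
A[mid]=7>5: swap A[5],A[6]; hi=5 → 2 0 -2 1 5 3 7 9 6 8
A[mid]=3<5: swap A[4],A[5]; lo=5,mid=6 → 2 0 -2 1 3 5 7 9 6 8
end: lo=5, hi=5; A = 2 0 -2 1 3 5 7 9 6 8

2 0 -2 1 3 5 7 9 6 8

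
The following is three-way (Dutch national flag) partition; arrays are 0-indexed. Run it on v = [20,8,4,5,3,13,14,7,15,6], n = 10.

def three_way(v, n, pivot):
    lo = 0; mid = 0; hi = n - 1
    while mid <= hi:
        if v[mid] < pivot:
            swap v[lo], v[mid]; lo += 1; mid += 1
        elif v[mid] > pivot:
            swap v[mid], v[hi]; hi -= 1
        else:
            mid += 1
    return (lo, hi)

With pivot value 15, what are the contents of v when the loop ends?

[6,8,4,5,3,13,14,7,15,20]

pivot = 15; lo=0, mid=0, hi=9
v[mid]=20>15: swap v[0],v[9]; hi=8 → [6,8,4,5,3,13,14,7,15,20]
v[mid]=6<15: swap v[0],v[0]; lo=1,mid=1 → [6,8,4,5,3,13,14,7,15,20]
v[mid]=8<15: swap v[1],v[1]; lo=2,mid=2 → [6,8,4,5,3,13,14,7,15,20]
v[mid]=4<15: swap v[2],v[2]; lo=3,mid=3 → [6,8,4,5,3,13,14,7,15,20]
v[mid]=5<15: swap v[3],v[3]; lo=4,mid=4 → [6,8,4,5,3,13,14,7,15,20]
v[mid]=3<15: swap v[4],v[4]; lo=5,mid=5 → [6,8,4,5,3,13,14,7,15,20]
v[mid]=13<15: swap v[5],v[5]; lo=6,mid=6 → [6,8,4,5,3,13,14,7,15,20]
v[mid]=14<15: swap v[6],v[6]; lo=7,mid=7 → [6,8,4,5,3,13,14,7,15,20]
v[mid]=7<15: swap v[7],v[7]; lo=8,mid=8 → [6,8,4,5,3,13,14,7,15,20]
v[mid]=15=15: mid=9
end: lo=8, hi=8; v = [6,8,4,5,3,13,14,7,15,20]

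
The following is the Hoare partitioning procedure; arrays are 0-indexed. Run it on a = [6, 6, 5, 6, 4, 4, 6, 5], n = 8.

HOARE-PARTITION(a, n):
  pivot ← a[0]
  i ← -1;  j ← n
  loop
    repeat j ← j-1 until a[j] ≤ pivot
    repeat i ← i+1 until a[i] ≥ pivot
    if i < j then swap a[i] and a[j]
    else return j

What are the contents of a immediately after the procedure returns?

pivot=6
j stops at 7 (5), i stops at 0 (6); swap ⇒ [5, 6, 5, 6, 4, 4, 6, 6]
j stops at 6 (6), i stops at 1 (6); swap ⇒ [5, 6, 5, 6, 4, 4, 6, 6]
j stops at 5 (4), i stops at 3 (6); swap ⇒ [5, 6, 5, 4, 4, 6, 6, 6]
j stops at 4, i stops at 5; i≥j ⇒ return 4. a=[5, 6, 5, 4, 4, 6, 6, 6]

[5, 6, 5, 4, 4, 6, 6, 6]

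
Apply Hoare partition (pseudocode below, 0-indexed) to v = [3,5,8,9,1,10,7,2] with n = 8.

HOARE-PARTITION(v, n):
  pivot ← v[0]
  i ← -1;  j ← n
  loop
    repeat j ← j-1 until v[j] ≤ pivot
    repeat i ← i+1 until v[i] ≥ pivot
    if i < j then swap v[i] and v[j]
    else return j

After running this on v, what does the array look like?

pivot = v[0] = 3; i = -1, j = 8
j→7 (v[7]=2≤3), i→0 (v[0]=3≥3); i<j, swap → [2,5,8,9,1,10,7,3]
j→4 (v[4]=1≤3), i→1 (v[1]=5≥3); i<j, swap → [2,1,8,9,5,10,7,3]
j→1, i→2; i≥j, return j=1. v = [2,1,8,9,5,10,7,3]

[2,1,8,9,5,10,7,3]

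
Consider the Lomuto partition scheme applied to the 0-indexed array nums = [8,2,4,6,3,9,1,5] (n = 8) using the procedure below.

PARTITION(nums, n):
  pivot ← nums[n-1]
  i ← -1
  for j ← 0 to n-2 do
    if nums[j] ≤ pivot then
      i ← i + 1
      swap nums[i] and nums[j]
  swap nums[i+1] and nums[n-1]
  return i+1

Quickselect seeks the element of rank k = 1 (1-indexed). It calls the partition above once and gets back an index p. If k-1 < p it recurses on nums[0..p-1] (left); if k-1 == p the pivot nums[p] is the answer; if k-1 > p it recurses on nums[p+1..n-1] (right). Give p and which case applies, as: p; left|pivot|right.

4; left

pivot = nums[7] = 5; i = -1
j=0: nums[0]=8 > 5 → no swap
j=1: nums[1]=2 ≤ 5 → i=0, swap nums[0],nums[1] → [2,8,4,6,3,9,1,5]
j=2: nums[2]=4 ≤ 5 → i=1, swap nums[1],nums[2] → [2,4,8,6,3,9,1,5]
j=3: nums[3]=6 > 5 → no swap
j=4: nums[4]=3 ≤ 5 → i=2, swap nums[2],nums[4] → [2,4,3,6,8,9,1,5]
j=5: nums[5]=9 > 5 → no swap
j=6: nums[6]=1 ≤ 5 → i=3, swap nums[3],nums[6] → [2,4,3,1,8,9,6,5]
final swap nums[4],nums[7] → [2,4,3,1,5,9,6,8]; return 4
p = 4; k-1 = 0 < 4 ⇒ left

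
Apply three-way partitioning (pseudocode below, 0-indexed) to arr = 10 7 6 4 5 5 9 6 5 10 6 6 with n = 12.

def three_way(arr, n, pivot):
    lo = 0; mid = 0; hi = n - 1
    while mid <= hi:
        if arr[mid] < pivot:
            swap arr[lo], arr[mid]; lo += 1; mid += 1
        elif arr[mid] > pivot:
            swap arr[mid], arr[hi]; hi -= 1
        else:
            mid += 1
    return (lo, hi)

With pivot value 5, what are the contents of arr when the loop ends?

pivot = 5; lo=0, mid=0, hi=11
arr[mid]=10>5: swap arr[0],arr[11]; hi=10 → 6 7 6 4 5 5 9 6 5 10 6 10
arr[mid]=6>5: swap arr[0],arr[10]; hi=9 → 6 7 6 4 5 5 9 6 5 10 6 10
arr[mid]=6>5: swap arr[0],arr[9]; hi=8 → 10 7 6 4 5 5 9 6 5 6 6 10
arr[mid]=10>5: swap arr[0],arr[8]; hi=7 → 5 7 6 4 5 5 9 6 10 6 6 10
arr[mid]=5=5: mid=1
arr[mid]=7>5: swap arr[1],arr[7]; hi=6 → 5 6 6 4 5 5 9 7 10 6 6 10
arr[mid]=6>5: swap arr[1],arr[6]; hi=5 → 5 9 6 4 5 5 6 7 10 6 6 10
arr[mid]=9>5: swap arr[1],arr[5]; hi=4 → 5 5 6 4 5 9 6 7 10 6 6 10
arr[mid]=5=5: mid=2
arr[mid]=6>5: swap arr[2],arr[4]; hi=3 → 5 5 5 4 6 9 6 7 10 6 6 10
arr[mid]=5=5: mid=3
arr[mid]=4<5: swap arr[0],arr[3]; lo=1,mid=4 → 4 5 5 5 6 9 6 7 10 6 6 10
end: lo=1, hi=3; arr = 4 5 5 5 6 9 6 7 10 6 6 10

4 5 5 5 6 9 6 7 10 6 6 10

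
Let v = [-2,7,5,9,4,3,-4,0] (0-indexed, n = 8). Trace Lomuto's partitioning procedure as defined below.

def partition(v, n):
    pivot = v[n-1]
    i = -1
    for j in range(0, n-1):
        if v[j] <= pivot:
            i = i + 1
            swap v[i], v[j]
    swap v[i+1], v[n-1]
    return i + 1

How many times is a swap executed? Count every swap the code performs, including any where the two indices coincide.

3

pivot = v[7] = 0; i = -1
j=0: v[0]=-2 ≤ 0 → i=0, swap v[0],v[0] (no change) → [-2,7,5,9,4,3,-4,0]
j=1: v[1]=7 > 0 → no swap
j=2: v[2]=5 > 0 → no swap
j=3: v[3]=9 > 0 → no swap
j=4: v[4]=4 > 0 → no swap
j=5: v[5]=3 > 0 → no swap
j=6: v[6]=-4 ≤ 0 → i=1, swap v[1],v[6] → [-2,-4,5,9,4,3,7,0]
final swap v[2],v[7] → [-2,-4,0,9,4,3,7,5]; return 2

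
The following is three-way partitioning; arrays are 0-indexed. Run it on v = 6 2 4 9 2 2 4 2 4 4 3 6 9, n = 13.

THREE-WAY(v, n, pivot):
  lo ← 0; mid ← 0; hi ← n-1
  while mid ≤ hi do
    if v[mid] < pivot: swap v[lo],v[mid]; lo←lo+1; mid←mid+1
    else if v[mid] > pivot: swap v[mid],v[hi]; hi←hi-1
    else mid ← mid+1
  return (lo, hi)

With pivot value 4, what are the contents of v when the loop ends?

pivot = 4; lo=0, mid=0, hi=12
v[mid]=6>4: swap v[0],v[12]; hi=11 → 9 2 4 9 2 2 4 2 4 4 3 6 6
v[mid]=9>4: swap v[0],v[11]; hi=10 → 6 2 4 9 2 2 4 2 4 4 3 9 6
v[mid]=6>4: swap v[0],v[10]; hi=9 → 3 2 4 9 2 2 4 2 4 4 6 9 6
v[mid]=3<4: swap v[0],v[0]; lo=1,mid=1 → 3 2 4 9 2 2 4 2 4 4 6 9 6
v[mid]=2<4: swap v[1],v[1]; lo=2,mid=2 → 3 2 4 9 2 2 4 2 4 4 6 9 6
v[mid]=4=4: mid=3
v[mid]=9>4: swap v[3],v[9]; hi=8 → 3 2 4 4 2 2 4 2 4 9 6 9 6
v[mid]=4=4: mid=4
v[mid]=2<4: swap v[2],v[4]; lo=3,mid=5 → 3 2 2 4 4 2 4 2 4 9 6 9 6
v[mid]=2<4: swap v[3],v[5]; lo=4,mid=6 → 3 2 2 2 4 4 4 2 4 9 6 9 6
v[mid]=4=4: mid=7
v[mid]=2<4: swap v[4],v[7]; lo=5,mid=8 → 3 2 2 2 2 4 4 4 4 9 6 9 6
v[mid]=4=4: mid=9
end: lo=5, hi=8; v = 3 2 2 2 2 4 4 4 4 9 6 9 6

3 2 2 2 2 4 4 4 4 9 6 9 6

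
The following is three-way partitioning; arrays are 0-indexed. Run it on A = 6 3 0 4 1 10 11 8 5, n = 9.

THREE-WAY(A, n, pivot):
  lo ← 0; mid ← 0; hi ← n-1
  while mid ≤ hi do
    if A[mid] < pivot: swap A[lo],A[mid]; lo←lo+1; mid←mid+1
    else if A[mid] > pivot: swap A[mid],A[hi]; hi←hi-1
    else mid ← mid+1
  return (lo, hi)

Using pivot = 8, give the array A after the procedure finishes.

6 3 0 4 1 5 8 11 10

pivot = 8; lo=0, mid=0, hi=8
A[mid]=6<8: swap A[0],A[0]; lo=1,mid=1 → 6 3 0 4 1 10 11 8 5
A[mid]=3<8: swap A[1],A[1]; lo=2,mid=2 → 6 3 0 4 1 10 11 8 5
A[mid]=0<8: swap A[2],A[2]; lo=3,mid=3 → 6 3 0 4 1 10 11 8 5
A[mid]=4<8: swap A[3],A[3]; lo=4,mid=4 → 6 3 0 4 1 10 11 8 5
A[mid]=1<8: swap A[4],A[4]; lo=5,mid=5 → 6 3 0 4 1 10 11 8 5
A[mid]=10>8: swap A[5],A[8]; hi=7 → 6 3 0 4 1 5 11 8 10
A[mid]=5<8: swap A[5],A[5]; lo=6,mid=6 → 6 3 0 4 1 5 11 8 10
A[mid]=11>8: swap A[6],A[7]; hi=6 → 6 3 0 4 1 5 8 11 10
A[mid]=8=8: mid=7
end: lo=6, hi=6; A = 6 3 0 4 1 5 8 11 10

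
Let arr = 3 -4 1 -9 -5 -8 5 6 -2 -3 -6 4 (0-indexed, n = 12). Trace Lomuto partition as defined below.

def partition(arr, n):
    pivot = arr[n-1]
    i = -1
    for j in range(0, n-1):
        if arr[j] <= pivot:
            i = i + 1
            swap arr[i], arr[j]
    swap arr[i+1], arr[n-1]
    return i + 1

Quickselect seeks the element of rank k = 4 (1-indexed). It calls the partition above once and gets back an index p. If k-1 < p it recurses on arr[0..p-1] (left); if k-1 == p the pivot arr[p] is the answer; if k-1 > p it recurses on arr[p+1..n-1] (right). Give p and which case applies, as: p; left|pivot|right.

9; left

pivot = arr[11] = 4; i = -1
j=0: arr[0]=3 ≤ 4 → i=0, swap arr[0],arr[0] (no change) → 3 -4 1 -9 -5 -8 5 6 -2 -3 -6 4
j=1: arr[1]=-4 ≤ 4 → i=1, swap arr[1],arr[1] (no change) → 3 -4 1 -9 -5 -8 5 6 -2 -3 -6 4
j=2: arr[2]=1 ≤ 4 → i=2, swap arr[2],arr[2] (no change) → 3 -4 1 -9 -5 -8 5 6 -2 -3 -6 4
j=3: arr[3]=-9 ≤ 4 → i=3, swap arr[3],arr[3] (no change) → 3 -4 1 -9 -5 -8 5 6 -2 -3 -6 4
j=4: arr[4]=-5 ≤ 4 → i=4, swap arr[4],arr[4] (no change) → 3 -4 1 -9 -5 -8 5 6 -2 -3 -6 4
j=5: arr[5]=-8 ≤ 4 → i=5, swap arr[5],arr[5] (no change) → 3 -4 1 -9 -5 -8 5 6 -2 -3 -6 4
j=6: arr[6]=5 > 4 → no swap
j=7: arr[7]=6 > 4 → no swap
j=8: arr[8]=-2 ≤ 4 → i=6, swap arr[6],arr[8] → 3 -4 1 -9 -5 -8 -2 6 5 -3 -6 4
j=9: arr[9]=-3 ≤ 4 → i=7, swap arr[7],arr[9] → 3 -4 1 -9 -5 -8 -2 -3 5 6 -6 4
j=10: arr[10]=-6 ≤ 4 → i=8, swap arr[8],arr[10] → 3 -4 1 -9 -5 -8 -2 -3 -6 6 5 4
final swap arr[9],arr[11] → 3 -4 1 -9 -5 -8 -2 -3 -6 4 5 6; return 9
p = 9; k-1 = 3 < 9 ⇒ left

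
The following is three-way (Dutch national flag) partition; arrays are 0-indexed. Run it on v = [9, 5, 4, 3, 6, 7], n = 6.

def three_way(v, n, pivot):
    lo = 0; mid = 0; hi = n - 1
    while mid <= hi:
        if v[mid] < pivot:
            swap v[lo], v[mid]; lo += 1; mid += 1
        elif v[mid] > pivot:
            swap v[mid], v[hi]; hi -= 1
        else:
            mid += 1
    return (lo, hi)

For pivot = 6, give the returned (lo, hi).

lo=0 mid=0 hi=5
9>6: swap(0,5), hi=4 ⇒ [7, 5, 4, 3, 6, 9]
7>6: swap(0,4), hi=3 ⇒ [6, 5, 4, 3, 7, 9]
6=6: mid=1
5<6: swap(0,1), lo=1 mid=2 ⇒ [5, 6, 4, 3, 7, 9]
4<6: swap(1,2), lo=2 mid=3 ⇒ [5, 4, 6, 3, 7, 9]
3<6: swap(2,3), lo=3 mid=4 ⇒ [5, 4, 3, 6, 7, 9]
done. lo=3 hi=3; v=[5, 4, 3, 6, 7, 9]

(3, 3)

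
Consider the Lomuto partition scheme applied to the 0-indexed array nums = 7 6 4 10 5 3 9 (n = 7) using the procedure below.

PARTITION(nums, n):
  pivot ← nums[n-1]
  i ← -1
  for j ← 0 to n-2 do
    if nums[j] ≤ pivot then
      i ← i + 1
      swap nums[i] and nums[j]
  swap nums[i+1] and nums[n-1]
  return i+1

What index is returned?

pivot = nums[6] = 9; i = -1
j=0: nums[0]=7 ≤ 9 → i=0, swap nums[0],nums[0] (no change) → 7 6 4 10 5 3 9
j=1: nums[1]=6 ≤ 9 → i=1, swap nums[1],nums[1] (no change) → 7 6 4 10 5 3 9
j=2: nums[2]=4 ≤ 9 → i=2, swap nums[2],nums[2] (no change) → 7 6 4 10 5 3 9
j=3: nums[3]=10 > 9 → no swap
j=4: nums[4]=5 ≤ 9 → i=3, swap nums[3],nums[4] → 7 6 4 5 10 3 9
j=5: nums[5]=3 ≤ 9 → i=4, swap nums[4],nums[5] → 7 6 4 5 3 10 9
final swap nums[5],nums[6] → 7 6 4 5 3 9 10; return 5

5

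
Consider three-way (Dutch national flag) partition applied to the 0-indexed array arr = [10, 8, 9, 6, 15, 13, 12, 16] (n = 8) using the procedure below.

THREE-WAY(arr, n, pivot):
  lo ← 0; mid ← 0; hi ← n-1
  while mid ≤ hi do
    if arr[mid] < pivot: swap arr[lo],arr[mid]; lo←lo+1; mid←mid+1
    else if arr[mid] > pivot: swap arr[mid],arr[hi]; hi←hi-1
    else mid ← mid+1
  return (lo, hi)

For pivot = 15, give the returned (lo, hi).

(6, 6)

lo=0 mid=0 hi=7
10<15: swap(0,0), lo=1 mid=1 ⇒ [10, 8, 9, 6, 15, 13, 12, 16]
8<15: swap(1,1), lo=2 mid=2 ⇒ [10, 8, 9, 6, 15, 13, 12, 16]
9<15: swap(2,2), lo=3 mid=3 ⇒ [10, 8, 9, 6, 15, 13, 12, 16]
6<15: swap(3,3), lo=4 mid=4 ⇒ [10, 8, 9, 6, 15, 13, 12, 16]
15=15: mid=5
13<15: swap(4,5), lo=5 mid=6 ⇒ [10, 8, 9, 6, 13, 15, 12, 16]
12<15: swap(5,6), lo=6 mid=7 ⇒ [10, 8, 9, 6, 13, 12, 15, 16]
16>15: swap(7,7), hi=6 ⇒ [10, 8, 9, 6, 13, 12, 15, 16]
done. lo=6 hi=6; arr=[10, 8, 9, 6, 13, 12, 15, 16]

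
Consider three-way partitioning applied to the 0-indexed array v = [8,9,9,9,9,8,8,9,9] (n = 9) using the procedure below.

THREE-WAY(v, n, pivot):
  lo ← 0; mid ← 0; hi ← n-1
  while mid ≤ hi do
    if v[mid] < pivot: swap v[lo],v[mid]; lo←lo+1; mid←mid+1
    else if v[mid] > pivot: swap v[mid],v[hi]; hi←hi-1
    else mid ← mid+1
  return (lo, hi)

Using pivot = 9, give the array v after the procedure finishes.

pivot = 9; lo=0, mid=0, hi=8
v[mid]=8<9: swap v[0],v[0]; lo=1,mid=1 → [8,9,9,9,9,8,8,9,9]
v[mid]=9=9: mid=2
v[mid]=9=9: mid=3
v[mid]=9=9: mid=4
v[mid]=9=9: mid=5
v[mid]=8<9: swap v[1],v[5]; lo=2,mid=6 → [8,8,9,9,9,9,8,9,9]
v[mid]=8<9: swap v[2],v[6]; lo=3,mid=7 → [8,8,8,9,9,9,9,9,9]
v[mid]=9=9: mid=8
v[mid]=9=9: mid=9
end: lo=3, hi=8; v = [8,8,8,9,9,9,9,9,9]

[8,8,8,9,9,9,9,9,9]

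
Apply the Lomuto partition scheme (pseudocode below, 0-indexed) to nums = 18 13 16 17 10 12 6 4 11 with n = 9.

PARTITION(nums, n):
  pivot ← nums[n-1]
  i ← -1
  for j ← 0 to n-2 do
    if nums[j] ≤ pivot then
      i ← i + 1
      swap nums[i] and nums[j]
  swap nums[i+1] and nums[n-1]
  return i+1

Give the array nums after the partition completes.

pivot = nums[8] = 11; i = -1
j=0: nums[0]=18 > 11 → no swap
j=1: nums[1]=13 > 11 → no swap
j=2: nums[2]=16 > 11 → no swap
j=3: nums[3]=17 > 11 → no swap
j=4: nums[4]=10 ≤ 11 → i=0, swap nums[0],nums[4] → 10 13 16 17 18 12 6 4 11
j=5: nums[5]=12 > 11 → no swap
j=6: nums[6]=6 ≤ 11 → i=1, swap nums[1],nums[6] → 10 6 16 17 18 12 13 4 11
j=7: nums[7]=4 ≤ 11 → i=2, swap nums[2],nums[7] → 10 6 4 17 18 12 13 16 11
final swap nums[3],nums[8] → 10 6 4 11 18 12 13 16 17; return 3

10 6 4 11 18 12 13 16 17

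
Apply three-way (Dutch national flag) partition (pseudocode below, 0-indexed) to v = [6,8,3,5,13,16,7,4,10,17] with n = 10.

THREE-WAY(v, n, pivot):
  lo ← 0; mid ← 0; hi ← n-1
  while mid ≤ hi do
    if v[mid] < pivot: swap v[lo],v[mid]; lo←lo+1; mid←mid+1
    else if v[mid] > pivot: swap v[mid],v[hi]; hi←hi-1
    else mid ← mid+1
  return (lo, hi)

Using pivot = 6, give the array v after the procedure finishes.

[4,3,5,6,16,7,13,10,17,8]

lo=0 mid=0 hi=9
6=6: mid=1
8>6: swap(1,9), hi=8 ⇒ [6,17,3,5,13,16,7,4,10,8]
17>6: swap(1,8), hi=7 ⇒ [6,10,3,5,13,16,7,4,17,8]
10>6: swap(1,7), hi=6 ⇒ [6,4,3,5,13,16,7,10,17,8]
4<6: swap(0,1), lo=1 mid=2 ⇒ [4,6,3,5,13,16,7,10,17,8]
3<6: swap(1,2), lo=2 mid=3 ⇒ [4,3,6,5,13,16,7,10,17,8]
5<6: swap(2,3), lo=3 mid=4 ⇒ [4,3,5,6,13,16,7,10,17,8]
13>6: swap(4,6), hi=5 ⇒ [4,3,5,6,7,16,13,10,17,8]
7>6: swap(4,5), hi=4 ⇒ [4,3,5,6,16,7,13,10,17,8]
16>6: swap(4,4), hi=3 ⇒ [4,3,5,6,16,7,13,10,17,8]
done. lo=3 hi=3; v=[4,3,5,6,16,7,13,10,17,8]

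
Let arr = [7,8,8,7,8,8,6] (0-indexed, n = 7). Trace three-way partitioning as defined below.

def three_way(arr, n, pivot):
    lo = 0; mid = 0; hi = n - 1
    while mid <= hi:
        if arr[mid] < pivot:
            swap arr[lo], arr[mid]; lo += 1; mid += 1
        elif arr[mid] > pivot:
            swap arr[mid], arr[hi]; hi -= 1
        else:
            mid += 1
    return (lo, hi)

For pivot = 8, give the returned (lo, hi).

lo=0 mid=0 hi=6
7<8: swap(0,0), lo=1 mid=1 ⇒ [7,8,8,7,8,8,6]
8=8: mid=2
8=8: mid=3
7<8: swap(1,3), lo=2 mid=4 ⇒ [7,7,8,8,8,8,6]
8=8: mid=5
8=8: mid=6
6<8: swap(2,6), lo=3 mid=7 ⇒ [7,7,6,8,8,8,8]
done. lo=3 hi=6; arr=[7,7,6,8,8,8,8]

(3, 6)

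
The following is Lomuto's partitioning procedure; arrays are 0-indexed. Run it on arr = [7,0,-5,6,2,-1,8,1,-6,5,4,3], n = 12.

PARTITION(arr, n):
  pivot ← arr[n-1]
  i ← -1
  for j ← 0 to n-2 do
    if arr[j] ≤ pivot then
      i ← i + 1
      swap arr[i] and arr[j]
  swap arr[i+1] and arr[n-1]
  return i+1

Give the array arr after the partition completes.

pivot = arr[11] = 3; i = -1
j=0: arr[0]=7 > 3 → no swap
j=1: arr[1]=0 ≤ 3 → i=0, swap arr[0],arr[1] → [0,7,-5,6,2,-1,8,1,-6,5,4,3]
j=2: arr[2]=-5 ≤ 3 → i=1, swap arr[1],arr[2] → [0,-5,7,6,2,-1,8,1,-6,5,4,3]
j=3: arr[3]=6 > 3 → no swap
j=4: arr[4]=2 ≤ 3 → i=2, swap arr[2],arr[4] → [0,-5,2,6,7,-1,8,1,-6,5,4,3]
j=5: arr[5]=-1 ≤ 3 → i=3, swap arr[3],arr[5] → [0,-5,2,-1,7,6,8,1,-6,5,4,3]
j=6: arr[6]=8 > 3 → no swap
j=7: arr[7]=1 ≤ 3 → i=4, swap arr[4],arr[7] → [0,-5,2,-1,1,6,8,7,-6,5,4,3]
j=8: arr[8]=-6 ≤ 3 → i=5, swap arr[5],arr[8] → [0,-5,2,-1,1,-6,8,7,6,5,4,3]
j=9: arr[9]=5 > 3 → no swap
j=10: arr[10]=4 > 3 → no swap
final swap arr[6],arr[11] → [0,-5,2,-1,1,-6,3,7,6,5,4,8]; return 6

[0,-5,2,-1,1,-6,3,7,6,5,4,8]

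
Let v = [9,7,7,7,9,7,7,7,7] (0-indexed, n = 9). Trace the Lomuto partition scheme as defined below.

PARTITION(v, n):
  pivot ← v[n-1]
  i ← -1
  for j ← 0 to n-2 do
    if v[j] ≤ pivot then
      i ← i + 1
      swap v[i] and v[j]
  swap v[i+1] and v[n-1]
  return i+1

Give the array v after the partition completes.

[7,7,7,7,7,7,7,9,9]

pivot=7, i=-1
j=0: 9>7, skip
j=1: 7≤7, i=0, swap(0,1) ⇒ [7,9,7,7,9,7,7,7,7]
j=2: 7≤7, i=1, swap(1,2) ⇒ [7,7,9,7,9,7,7,7,7]
j=3: 7≤7, i=2, swap(2,3) ⇒ [7,7,7,9,9,7,7,7,7]
j=4: 9>7, skip
j=5: 7≤7, i=3, swap(3,5) ⇒ [7,7,7,7,9,9,7,7,7]
j=6: 7≤7, i=4, swap(4,6) ⇒ [7,7,7,7,7,9,9,7,7]
j=7: 7≤7, i=5, swap(5,7) ⇒ [7,7,7,7,7,7,9,9,7]
swap(6,8) ⇒ [7,7,7,7,7,7,7,9,9]; return 6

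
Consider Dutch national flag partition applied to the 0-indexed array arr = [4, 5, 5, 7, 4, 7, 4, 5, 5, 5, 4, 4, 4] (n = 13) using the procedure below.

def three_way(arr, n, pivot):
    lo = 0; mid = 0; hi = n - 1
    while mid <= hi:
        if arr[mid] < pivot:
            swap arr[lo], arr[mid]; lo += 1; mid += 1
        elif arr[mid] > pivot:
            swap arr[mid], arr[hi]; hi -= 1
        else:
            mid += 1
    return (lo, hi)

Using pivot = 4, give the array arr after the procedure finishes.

[4, 4, 4, 4, 4, 4, 5, 5, 5, 7, 7, 5, 5]

pivot = 4; lo=0, mid=0, hi=12
arr[mid]=4=4: mid=1
arr[mid]=5>4: swap arr[1],arr[12]; hi=11 → [4, 4, 5, 7, 4, 7, 4, 5, 5, 5, 4, 4, 5]
arr[mid]=4=4: mid=2
arr[mid]=5>4: swap arr[2],arr[11]; hi=10 → [4, 4, 4, 7, 4, 7, 4, 5, 5, 5, 4, 5, 5]
arr[mid]=4=4: mid=3
arr[mid]=7>4: swap arr[3],arr[10]; hi=9 → [4, 4, 4, 4, 4, 7, 4, 5, 5, 5, 7, 5, 5]
arr[mid]=4=4: mid=4
arr[mid]=4=4: mid=5
arr[mid]=7>4: swap arr[5],arr[9]; hi=8 → [4, 4, 4, 4, 4, 5, 4, 5, 5, 7, 7, 5, 5]
arr[mid]=5>4: swap arr[5],arr[8]; hi=7 → [4, 4, 4, 4, 4, 5, 4, 5, 5, 7, 7, 5, 5]
arr[mid]=5>4: swap arr[5],arr[7]; hi=6 → [4, 4, 4, 4, 4, 5, 4, 5, 5, 7, 7, 5, 5]
arr[mid]=5>4: swap arr[5],arr[6]; hi=5 → [4, 4, 4, 4, 4, 4, 5, 5, 5, 7, 7, 5, 5]
arr[mid]=4=4: mid=6
end: lo=0, hi=5; arr = [4, 4, 4, 4, 4, 4, 5, 5, 5, 7, 7, 5, 5]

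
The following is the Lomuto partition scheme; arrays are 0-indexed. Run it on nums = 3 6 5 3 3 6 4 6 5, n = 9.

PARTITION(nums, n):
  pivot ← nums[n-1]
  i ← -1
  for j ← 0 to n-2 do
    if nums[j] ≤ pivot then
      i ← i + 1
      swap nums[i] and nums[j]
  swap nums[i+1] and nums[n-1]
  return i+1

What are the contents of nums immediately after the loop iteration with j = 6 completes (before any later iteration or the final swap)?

3 5 3 3 4 6 6 6 5

pivot=5, i=-1
j=0: 3≤5, i=0, swap(0,0) ⇒ 3 6 5 3 3 6 4 6 5
j=1: 6>5, skip
j=2: 5≤5, i=1, swap(1,2) ⇒ 3 5 6 3 3 6 4 6 5
j=3: 3≤5, i=2, swap(2,3) ⇒ 3 5 3 6 3 6 4 6 5
j=4: 3≤5, i=3, swap(3,4) ⇒ 3 5 3 3 6 6 4 6 5
j=5: 6>5, skip
j=6: 4≤5, i=4, swap(4,6) ⇒ 3 5 3 3 4 6 6 6 5
(after j=6) nums = 3 5 3 3 4 6 6 6 5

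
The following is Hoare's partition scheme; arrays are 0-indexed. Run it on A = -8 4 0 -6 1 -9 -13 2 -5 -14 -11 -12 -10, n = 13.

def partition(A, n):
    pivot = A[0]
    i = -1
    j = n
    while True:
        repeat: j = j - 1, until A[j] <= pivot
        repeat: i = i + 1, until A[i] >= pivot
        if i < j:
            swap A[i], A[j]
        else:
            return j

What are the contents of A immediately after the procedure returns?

-10 -12 -11 -14 -13 -9 1 2 -5 -6 0 4 -8

pivot=-8
j stops at 12 (-10), i stops at 0 (-8); swap ⇒ -10 4 0 -6 1 -9 -13 2 -5 -14 -11 -12 -8
j stops at 11 (-12), i stops at 1 (4); swap ⇒ -10 -12 0 -6 1 -9 -13 2 -5 -14 -11 4 -8
j stops at 10 (-11), i stops at 2 (0); swap ⇒ -10 -12 -11 -6 1 -9 -13 2 -5 -14 0 4 -8
j stops at 9 (-14), i stops at 3 (-6); swap ⇒ -10 -12 -11 -14 1 -9 -13 2 -5 -6 0 4 -8
j stops at 6 (-13), i stops at 4 (1); swap ⇒ -10 -12 -11 -14 -13 -9 1 2 -5 -6 0 4 -8
j stops at 5, i stops at 6; i≥j ⇒ return 5. A=-10 -12 -11 -14 -13 -9 1 2 -5 -6 0 4 -8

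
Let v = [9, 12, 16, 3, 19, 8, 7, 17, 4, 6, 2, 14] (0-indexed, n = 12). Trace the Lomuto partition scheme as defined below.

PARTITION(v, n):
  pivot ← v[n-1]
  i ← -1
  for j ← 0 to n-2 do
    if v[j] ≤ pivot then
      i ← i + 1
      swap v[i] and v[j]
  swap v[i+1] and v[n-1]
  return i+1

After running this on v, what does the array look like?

pivot=14, i=-1
j=0: 9≤14, i=0, swap(0,0) ⇒ [9, 12, 16, 3, 19, 8, 7, 17, 4, 6, 2, 14]
j=1: 12≤14, i=1, swap(1,1) ⇒ [9, 12, 16, 3, 19, 8, 7, 17, 4, 6, 2, 14]
j=2: 16>14, skip
j=3: 3≤14, i=2, swap(2,3) ⇒ [9, 12, 3, 16, 19, 8, 7, 17, 4, 6, 2, 14]
j=4: 19>14, skip
j=5: 8≤14, i=3, swap(3,5) ⇒ [9, 12, 3, 8, 19, 16, 7, 17, 4, 6, 2, 14]
j=6: 7≤14, i=4, swap(4,6) ⇒ [9, 12, 3, 8, 7, 16, 19, 17, 4, 6, 2, 14]
j=7: 17>14, skip
j=8: 4≤14, i=5, swap(5,8) ⇒ [9, 12, 3, 8, 7, 4, 19, 17, 16, 6, 2, 14]
j=9: 6≤14, i=6, swap(6,9) ⇒ [9, 12, 3, 8, 7, 4, 6, 17, 16, 19, 2, 14]
j=10: 2≤14, i=7, swap(7,10) ⇒ [9, 12, 3, 8, 7, 4, 6, 2, 16, 19, 17, 14]
swap(8,11) ⇒ [9, 12, 3, 8, 7, 4, 6, 2, 14, 19, 17, 16]; return 8

[9, 12, 3, 8, 7, 4, 6, 2, 14, 19, 17, 16]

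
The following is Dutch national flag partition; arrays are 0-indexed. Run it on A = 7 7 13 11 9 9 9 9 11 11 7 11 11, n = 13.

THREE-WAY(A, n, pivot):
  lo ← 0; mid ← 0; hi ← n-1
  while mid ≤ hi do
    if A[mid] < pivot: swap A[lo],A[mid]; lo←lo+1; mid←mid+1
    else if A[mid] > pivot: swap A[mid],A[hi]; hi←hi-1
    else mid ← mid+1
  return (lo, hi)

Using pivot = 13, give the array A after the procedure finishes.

7 7 11 9 9 9 9 11 11 7 11 11 13

lo=0 mid=0 hi=12
7<13: swap(0,0), lo=1 mid=1 ⇒ 7 7 13 11 9 9 9 9 11 11 7 11 11
7<13: swap(1,1), lo=2 mid=2 ⇒ 7 7 13 11 9 9 9 9 11 11 7 11 11
13=13: mid=3
11<13: swap(2,3), lo=3 mid=4 ⇒ 7 7 11 13 9 9 9 9 11 11 7 11 11
9<13: swap(3,4), lo=4 mid=5 ⇒ 7 7 11 9 13 9 9 9 11 11 7 11 11
9<13: swap(4,5), lo=5 mid=6 ⇒ 7 7 11 9 9 13 9 9 11 11 7 11 11
9<13: swap(5,6), lo=6 mid=7 ⇒ 7 7 11 9 9 9 13 9 11 11 7 11 11
9<13: swap(6,7), lo=7 mid=8 ⇒ 7 7 11 9 9 9 9 13 11 11 7 11 11
11<13: swap(7,8), lo=8 mid=9 ⇒ 7 7 11 9 9 9 9 11 13 11 7 11 11
11<13: swap(8,9), lo=9 mid=10 ⇒ 7 7 11 9 9 9 9 11 11 13 7 11 11
7<13: swap(9,10), lo=10 mid=11 ⇒ 7 7 11 9 9 9 9 11 11 7 13 11 11
11<13: swap(10,11), lo=11 mid=12 ⇒ 7 7 11 9 9 9 9 11 11 7 11 13 11
11<13: swap(11,12), lo=12 mid=13 ⇒ 7 7 11 9 9 9 9 11 11 7 11 11 13
done. lo=12 hi=12; A=7 7 11 9 9 9 9 11 11 7 11 11 13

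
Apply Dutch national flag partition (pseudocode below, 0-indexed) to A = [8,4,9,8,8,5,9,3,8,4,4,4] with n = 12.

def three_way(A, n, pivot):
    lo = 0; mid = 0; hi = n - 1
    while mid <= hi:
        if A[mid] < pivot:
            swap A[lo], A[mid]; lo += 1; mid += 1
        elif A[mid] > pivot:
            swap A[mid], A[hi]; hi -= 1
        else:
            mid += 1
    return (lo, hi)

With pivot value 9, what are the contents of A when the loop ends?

pivot = 9; lo=0, mid=0, hi=11
A[mid]=8<9: swap A[0],A[0]; lo=1,mid=1 → [8,4,9,8,8,5,9,3,8,4,4,4]
A[mid]=4<9: swap A[1],A[1]; lo=2,mid=2 → [8,4,9,8,8,5,9,3,8,4,4,4]
A[mid]=9=9: mid=3
A[mid]=8<9: swap A[2],A[3]; lo=3,mid=4 → [8,4,8,9,8,5,9,3,8,4,4,4]
A[mid]=8<9: swap A[3],A[4]; lo=4,mid=5 → [8,4,8,8,9,5,9,3,8,4,4,4]
A[mid]=5<9: swap A[4],A[5]; lo=5,mid=6 → [8,4,8,8,5,9,9,3,8,4,4,4]
A[mid]=9=9: mid=7
A[mid]=3<9: swap A[5],A[7]; lo=6,mid=8 → [8,4,8,8,5,3,9,9,8,4,4,4]
A[mid]=8<9: swap A[6],A[8]; lo=7,mid=9 → [8,4,8,8,5,3,8,9,9,4,4,4]
A[mid]=4<9: swap A[7],A[9]; lo=8,mid=10 → [8,4,8,8,5,3,8,4,9,9,4,4]
A[mid]=4<9: swap A[8],A[10]; lo=9,mid=11 → [8,4,8,8,5,3,8,4,4,9,9,4]
A[mid]=4<9: swap A[9],A[11]; lo=10,mid=12 → [8,4,8,8,5,3,8,4,4,4,9,9]
end: lo=10, hi=11; A = [8,4,8,8,5,3,8,4,4,4,9,9]

[8,4,8,8,5,3,8,4,4,4,9,9]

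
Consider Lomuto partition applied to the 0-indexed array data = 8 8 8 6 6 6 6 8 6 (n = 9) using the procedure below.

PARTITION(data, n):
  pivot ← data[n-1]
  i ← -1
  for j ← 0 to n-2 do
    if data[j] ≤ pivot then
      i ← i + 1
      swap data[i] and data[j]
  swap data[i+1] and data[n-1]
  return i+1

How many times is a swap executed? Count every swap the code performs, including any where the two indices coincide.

5

pivot = data[8] = 6; i = -1
j=0: data[0]=8 > 6 → no swap
j=1: data[1]=8 > 6 → no swap
j=2: data[2]=8 > 6 → no swap
j=3: data[3]=6 ≤ 6 → i=0, swap data[0],data[3] → 6 8 8 8 6 6 6 8 6
j=4: data[4]=6 ≤ 6 → i=1, swap data[1],data[4] → 6 6 8 8 8 6 6 8 6
j=5: data[5]=6 ≤ 6 → i=2, swap data[2],data[5] → 6 6 6 8 8 8 6 8 6
j=6: data[6]=6 ≤ 6 → i=3, swap data[3],data[6] → 6 6 6 6 8 8 8 8 6
j=7: data[7]=8 > 6 → no swap
final swap data[4],data[8] → 6 6 6 6 6 8 8 8 8; return 4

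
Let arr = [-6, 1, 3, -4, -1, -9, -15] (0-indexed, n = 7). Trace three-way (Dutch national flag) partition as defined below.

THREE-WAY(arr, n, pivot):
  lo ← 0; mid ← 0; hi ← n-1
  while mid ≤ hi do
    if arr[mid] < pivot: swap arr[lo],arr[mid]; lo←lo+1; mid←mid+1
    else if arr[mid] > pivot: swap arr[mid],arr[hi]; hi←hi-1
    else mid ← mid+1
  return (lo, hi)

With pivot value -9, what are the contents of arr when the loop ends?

[-15, -9, -4, -1, 3, 1, -6]

pivot = -9; lo=0, mid=0, hi=6
arr[mid]=-6>-9: swap arr[0],arr[6]; hi=5 → [-15, 1, 3, -4, -1, -9, -6]
arr[mid]=-15<-9: swap arr[0],arr[0]; lo=1,mid=1 → [-15, 1, 3, -4, -1, -9, -6]
arr[mid]=1>-9: swap arr[1],arr[5]; hi=4 → [-15, -9, 3, -4, -1, 1, -6]
arr[mid]=-9=-9: mid=2
arr[mid]=3>-9: swap arr[2],arr[4]; hi=3 → [-15, -9, -1, -4, 3, 1, -6]
arr[mid]=-1>-9: swap arr[2],arr[3]; hi=2 → [-15, -9, -4, -1, 3, 1, -6]
arr[mid]=-4>-9: swap arr[2],arr[2]; hi=1 → [-15, -9, -4, -1, 3, 1, -6]
end: lo=1, hi=1; arr = [-15, -9, -4, -1, 3, 1, -6]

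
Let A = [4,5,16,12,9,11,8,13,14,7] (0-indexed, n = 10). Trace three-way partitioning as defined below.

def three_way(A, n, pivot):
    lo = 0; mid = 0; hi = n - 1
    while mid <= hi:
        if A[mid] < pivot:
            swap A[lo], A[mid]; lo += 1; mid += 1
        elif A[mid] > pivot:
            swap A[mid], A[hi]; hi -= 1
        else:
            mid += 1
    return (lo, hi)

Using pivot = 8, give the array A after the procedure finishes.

pivot = 8; lo=0, mid=0, hi=9
A[mid]=4<8: swap A[0],A[0]; lo=1,mid=1 → [4,5,16,12,9,11,8,13,14,7]
A[mid]=5<8: swap A[1],A[1]; lo=2,mid=2 → [4,5,16,12,9,11,8,13,14,7]
A[mid]=16>8: swap A[2],A[9]; hi=8 → [4,5,7,12,9,11,8,13,14,16]
A[mid]=7<8: swap A[2],A[2]; lo=3,mid=3 → [4,5,7,12,9,11,8,13,14,16]
A[mid]=12>8: swap A[3],A[8]; hi=7 → [4,5,7,14,9,11,8,13,12,16]
A[mid]=14>8: swap A[3],A[7]; hi=6 → [4,5,7,13,9,11,8,14,12,16]
A[mid]=13>8: swap A[3],A[6]; hi=5 → [4,5,7,8,9,11,13,14,12,16]
A[mid]=8=8: mid=4
A[mid]=9>8: swap A[4],A[5]; hi=4 → [4,5,7,8,11,9,13,14,12,16]
A[mid]=11>8: swap A[4],A[4]; hi=3 → [4,5,7,8,11,9,13,14,12,16]
end: lo=3, hi=3; A = [4,5,7,8,11,9,13,14,12,16]

[4,5,7,8,11,9,13,14,12,16]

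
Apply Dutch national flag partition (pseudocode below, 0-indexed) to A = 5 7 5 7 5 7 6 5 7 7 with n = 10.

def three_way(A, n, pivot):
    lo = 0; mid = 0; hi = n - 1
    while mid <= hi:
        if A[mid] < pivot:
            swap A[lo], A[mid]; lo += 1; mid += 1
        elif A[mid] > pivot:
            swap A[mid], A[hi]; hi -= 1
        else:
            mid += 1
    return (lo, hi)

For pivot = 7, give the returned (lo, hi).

pivot = 7; lo=0, mid=0, hi=9
A[mid]=5<7: swap A[0],A[0]; lo=1,mid=1 → 5 7 5 7 5 7 6 5 7 7
A[mid]=7=7: mid=2
A[mid]=5<7: swap A[1],A[2]; lo=2,mid=3 → 5 5 7 7 5 7 6 5 7 7
A[mid]=7=7: mid=4
A[mid]=5<7: swap A[2],A[4]; lo=3,mid=5 → 5 5 5 7 7 7 6 5 7 7
A[mid]=7=7: mid=6
A[mid]=6<7: swap A[3],A[6]; lo=4,mid=7 → 5 5 5 6 7 7 7 5 7 7
A[mid]=5<7: swap A[4],A[7]; lo=5,mid=8 → 5 5 5 6 5 7 7 7 7 7
A[mid]=7=7: mid=9
A[mid]=7=7: mid=10
end: lo=5, hi=9; A = 5 5 5 6 5 7 7 7 7 7

(5, 9)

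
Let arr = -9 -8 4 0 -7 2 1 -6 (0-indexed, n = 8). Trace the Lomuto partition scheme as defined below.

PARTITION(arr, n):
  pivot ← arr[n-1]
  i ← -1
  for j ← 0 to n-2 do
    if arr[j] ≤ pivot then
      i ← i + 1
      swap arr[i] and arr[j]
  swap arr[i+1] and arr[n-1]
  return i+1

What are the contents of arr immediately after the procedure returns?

pivot=-6, i=-1
j=0: -9≤-6, i=0, swap(0,0) ⇒ -9 -8 4 0 -7 2 1 -6
j=1: -8≤-6, i=1, swap(1,1) ⇒ -9 -8 4 0 -7 2 1 -6
j=2: 4>-6, skip
j=3: 0>-6, skip
j=4: -7≤-6, i=2, swap(2,4) ⇒ -9 -8 -7 0 4 2 1 -6
j=5: 2>-6, skip
j=6: 1>-6, skip
swap(3,7) ⇒ -9 -8 -7 -6 4 2 1 0; return 3

-9 -8 -7 -6 4 2 1 0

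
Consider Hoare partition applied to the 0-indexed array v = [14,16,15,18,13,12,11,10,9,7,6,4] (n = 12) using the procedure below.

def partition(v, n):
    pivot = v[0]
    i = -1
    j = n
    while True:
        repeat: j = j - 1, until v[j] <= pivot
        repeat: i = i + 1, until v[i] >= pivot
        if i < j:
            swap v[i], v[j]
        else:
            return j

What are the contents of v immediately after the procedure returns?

pivot = v[0] = 14; i = -1, j = 12
j→11 (v[11]=4≤14), i→0 (v[0]=14≥14); i<j, swap → [4,16,15,18,13,12,11,10,9,7,6,14]
j→10 (v[10]=6≤14), i→1 (v[1]=16≥14); i<j, swap → [4,6,15,18,13,12,11,10,9,7,16,14]
j→9 (v[9]=7≤14), i→2 (v[2]=15≥14); i<j, swap → [4,6,7,18,13,12,11,10,9,15,16,14]
j→8 (v[8]=9≤14), i→3 (v[3]=18≥14); i<j, swap → [4,6,7,9,13,12,11,10,18,15,16,14]
j→7, i→8; i≥j, return j=7. v = [4,6,7,9,13,12,11,10,18,15,16,14]

[4,6,7,9,13,12,11,10,18,15,16,14]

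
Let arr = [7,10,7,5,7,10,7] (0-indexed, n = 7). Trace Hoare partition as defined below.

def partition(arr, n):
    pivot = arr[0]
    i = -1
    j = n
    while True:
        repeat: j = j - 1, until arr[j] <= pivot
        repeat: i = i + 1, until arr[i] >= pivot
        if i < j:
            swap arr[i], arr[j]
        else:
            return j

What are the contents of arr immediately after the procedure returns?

pivot=7
j stops at 6 (7), i stops at 0 (7); swap ⇒ [7,10,7,5,7,10,7]
j stops at 4 (7), i stops at 1 (10); swap ⇒ [7,7,7,5,10,10,7]
j stops at 3 (5), i stops at 2 (7); swap ⇒ [7,7,5,7,10,10,7]
j stops at 2, i stops at 3; i≥j ⇒ return 2. arr=[7,7,5,7,10,10,7]

[7,7,5,7,10,10,7]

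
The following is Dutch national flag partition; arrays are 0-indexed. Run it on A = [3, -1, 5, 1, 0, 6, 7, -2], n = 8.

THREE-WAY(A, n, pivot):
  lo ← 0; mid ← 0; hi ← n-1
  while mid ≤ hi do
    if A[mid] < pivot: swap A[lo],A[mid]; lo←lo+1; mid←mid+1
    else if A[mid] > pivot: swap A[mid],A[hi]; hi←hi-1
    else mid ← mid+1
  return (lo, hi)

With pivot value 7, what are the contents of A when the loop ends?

[3, -1, 5, 1, 0, 6, -2, 7]

pivot = 7; lo=0, mid=0, hi=7
A[mid]=3<7: swap A[0],A[0]; lo=1,mid=1 → [3, -1, 5, 1, 0, 6, 7, -2]
A[mid]=-1<7: swap A[1],A[1]; lo=2,mid=2 → [3, -1, 5, 1, 0, 6, 7, -2]
A[mid]=5<7: swap A[2],A[2]; lo=3,mid=3 → [3, -1, 5, 1, 0, 6, 7, -2]
A[mid]=1<7: swap A[3],A[3]; lo=4,mid=4 → [3, -1, 5, 1, 0, 6, 7, -2]
A[mid]=0<7: swap A[4],A[4]; lo=5,mid=5 → [3, -1, 5, 1, 0, 6, 7, -2]
A[mid]=6<7: swap A[5],A[5]; lo=6,mid=6 → [3, -1, 5, 1, 0, 6, 7, -2]
A[mid]=7=7: mid=7
A[mid]=-2<7: swap A[6],A[7]; lo=7,mid=8 → [3, -1, 5, 1, 0, 6, -2, 7]
end: lo=7, hi=7; A = [3, -1, 5, 1, 0, 6, -2, 7]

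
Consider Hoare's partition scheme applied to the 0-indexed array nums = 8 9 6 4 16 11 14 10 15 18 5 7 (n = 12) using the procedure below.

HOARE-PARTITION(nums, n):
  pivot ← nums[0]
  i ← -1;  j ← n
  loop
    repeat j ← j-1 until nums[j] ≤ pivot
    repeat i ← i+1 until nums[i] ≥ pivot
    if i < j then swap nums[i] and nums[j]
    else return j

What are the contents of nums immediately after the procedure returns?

7 5 6 4 16 11 14 10 15 18 9 8

pivot = nums[0] = 8; i = -1, j = 12
j→11 (nums[11]=7≤8), i→0 (nums[0]=8≥8); i<j, swap → 7 9 6 4 16 11 14 10 15 18 5 8
j→10 (nums[10]=5≤8), i→1 (nums[1]=9≥8); i<j, swap → 7 5 6 4 16 11 14 10 15 18 9 8
j→3, i→4; i≥j, return j=3. nums = 7 5 6 4 16 11 14 10 15 18 9 8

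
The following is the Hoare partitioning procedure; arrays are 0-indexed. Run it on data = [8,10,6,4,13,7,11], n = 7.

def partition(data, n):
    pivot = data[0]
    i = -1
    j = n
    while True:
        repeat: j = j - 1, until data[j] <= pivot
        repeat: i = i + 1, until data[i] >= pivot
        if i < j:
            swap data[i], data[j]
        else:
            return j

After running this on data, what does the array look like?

[7,4,6,10,13,8,11]

pivot=8
j stops at 5 (7), i stops at 0 (8); swap ⇒ [7,10,6,4,13,8,11]
j stops at 3 (4), i stops at 1 (10); swap ⇒ [7,4,6,10,13,8,11]
j stops at 2, i stops at 3; i≥j ⇒ return 2. data=[7,4,6,10,13,8,11]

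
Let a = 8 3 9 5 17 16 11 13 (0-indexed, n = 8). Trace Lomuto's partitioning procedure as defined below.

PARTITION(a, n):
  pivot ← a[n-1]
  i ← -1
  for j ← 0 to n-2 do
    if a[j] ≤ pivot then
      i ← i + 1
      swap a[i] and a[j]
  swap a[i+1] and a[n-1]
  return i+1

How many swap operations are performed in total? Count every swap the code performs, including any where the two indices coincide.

pivot = a[7] = 13; i = -1
j=0: a[0]=8 ≤ 13 → i=0, swap a[0],a[0] (no change) → 8 3 9 5 17 16 11 13
j=1: a[1]=3 ≤ 13 → i=1, swap a[1],a[1] (no change) → 8 3 9 5 17 16 11 13
j=2: a[2]=9 ≤ 13 → i=2, swap a[2],a[2] (no change) → 8 3 9 5 17 16 11 13
j=3: a[3]=5 ≤ 13 → i=3, swap a[3],a[3] (no change) → 8 3 9 5 17 16 11 13
j=4: a[4]=17 > 13 → no swap
j=5: a[5]=16 > 13 → no swap
j=6: a[6]=11 ≤ 13 → i=4, swap a[4],a[6] → 8 3 9 5 11 16 17 13
final swap a[5],a[7] → 8 3 9 5 11 13 17 16; return 5

6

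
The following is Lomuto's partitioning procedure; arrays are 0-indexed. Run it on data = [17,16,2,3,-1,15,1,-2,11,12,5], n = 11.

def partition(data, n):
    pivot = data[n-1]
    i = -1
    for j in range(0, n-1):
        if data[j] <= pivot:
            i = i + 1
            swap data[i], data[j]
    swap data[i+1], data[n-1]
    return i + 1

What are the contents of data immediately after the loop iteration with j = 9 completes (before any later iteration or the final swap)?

[2,3,-1,1,-2,15,16,17,11,12,5]

pivot = data[10] = 5; i = -1
j=0: data[0]=17 > 5 → no swap
j=1: data[1]=16 > 5 → no swap
j=2: data[2]=2 ≤ 5 → i=0, swap data[0],data[2] → [2,16,17,3,-1,15,1,-2,11,12,5]
j=3: data[3]=3 ≤ 5 → i=1, swap data[1],data[3] → [2,3,17,16,-1,15,1,-2,11,12,5]
j=4: data[4]=-1 ≤ 5 → i=2, swap data[2],data[4] → [2,3,-1,16,17,15,1,-2,11,12,5]
j=5: data[5]=15 > 5 → no swap
j=6: data[6]=1 ≤ 5 → i=3, swap data[3],data[6] → [2,3,-1,1,17,15,16,-2,11,12,5]
j=7: data[7]=-2 ≤ 5 → i=4, swap data[4],data[7] → [2,3,-1,1,-2,15,16,17,11,12,5]
j=8: data[8]=11 > 5 → no swap
j=9: data[9]=12 > 5 → no swap
(after j=9) data = [2,3,-1,1,-2,15,16,17,11,12,5]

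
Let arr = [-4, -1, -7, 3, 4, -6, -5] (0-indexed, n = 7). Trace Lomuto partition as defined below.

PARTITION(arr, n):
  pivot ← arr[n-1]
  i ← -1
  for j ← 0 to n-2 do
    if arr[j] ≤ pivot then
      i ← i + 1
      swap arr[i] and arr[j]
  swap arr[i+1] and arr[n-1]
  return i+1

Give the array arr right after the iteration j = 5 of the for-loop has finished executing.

pivot=-5, i=-1
j=0: -4>-5, skip
j=1: -1>-5, skip
j=2: -7≤-5, i=0, swap(0,2) ⇒ [-7, -1, -4, 3, 4, -6, -5]
j=3: 3>-5, skip
j=4: 4>-5, skip
j=5: -6≤-5, i=1, swap(1,5) ⇒ [-7, -6, -4, 3, 4, -1, -5]
(after j=5) arr = [-7, -6, -4, 3, 4, -1, -5]

[-7, -6, -4, 3, 4, -1, -5]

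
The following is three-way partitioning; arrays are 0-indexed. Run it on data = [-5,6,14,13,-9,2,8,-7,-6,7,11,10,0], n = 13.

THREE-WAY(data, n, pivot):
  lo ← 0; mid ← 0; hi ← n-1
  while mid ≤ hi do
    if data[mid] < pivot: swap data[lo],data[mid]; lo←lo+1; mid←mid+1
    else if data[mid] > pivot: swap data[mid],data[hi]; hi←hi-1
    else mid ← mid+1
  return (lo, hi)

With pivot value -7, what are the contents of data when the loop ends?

pivot = -7; lo=0, mid=0, hi=12
data[mid]=-5>-7: swap data[0],data[12]; hi=11 → [0,6,14,13,-9,2,8,-7,-6,7,11,10,-5]
data[mid]=0>-7: swap data[0],data[11]; hi=10 → [10,6,14,13,-9,2,8,-7,-6,7,11,0,-5]
data[mid]=10>-7: swap data[0],data[10]; hi=9 → [11,6,14,13,-9,2,8,-7,-6,7,10,0,-5]
data[mid]=11>-7: swap data[0],data[9]; hi=8 → [7,6,14,13,-9,2,8,-7,-6,11,10,0,-5]
data[mid]=7>-7: swap data[0],data[8]; hi=7 → [-6,6,14,13,-9,2,8,-7,7,11,10,0,-5]
data[mid]=-6>-7: swap data[0],data[7]; hi=6 → [-7,6,14,13,-9,2,8,-6,7,11,10,0,-5]
data[mid]=-7=-7: mid=1
data[mid]=6>-7: swap data[1],data[6]; hi=5 → [-7,8,14,13,-9,2,6,-6,7,11,10,0,-5]
data[mid]=8>-7: swap data[1],data[5]; hi=4 → [-7,2,14,13,-9,8,6,-6,7,11,10,0,-5]
data[mid]=2>-7: swap data[1],data[4]; hi=3 → [-7,-9,14,13,2,8,6,-6,7,11,10,0,-5]
data[mid]=-9<-7: swap data[0],data[1]; lo=1,mid=2 → [-9,-7,14,13,2,8,6,-6,7,11,10,0,-5]
data[mid]=14>-7: swap data[2],data[3]; hi=2 → [-9,-7,13,14,2,8,6,-6,7,11,10,0,-5]
data[mid]=13>-7: swap data[2],data[2]; hi=1 → [-9,-7,13,14,2,8,6,-6,7,11,10,0,-5]
end: lo=1, hi=1; data = [-9,-7,13,14,2,8,6,-6,7,11,10,0,-5]

[-9,-7,13,14,2,8,6,-6,7,11,10,0,-5]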